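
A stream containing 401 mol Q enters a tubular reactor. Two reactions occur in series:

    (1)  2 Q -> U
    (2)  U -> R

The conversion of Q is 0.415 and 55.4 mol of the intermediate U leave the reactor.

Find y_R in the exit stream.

0.0875

Conversion of Q: Q consumed = 2ξ₁ = 0.415 × 401 → ξ₁ = 83.21 mol.
U balance: n_U = 0 + 1ξ₁ − 1ξ₂ = 55.4 → ξ₂ = (1·83.21 − 55.4)/1 = 27.81 mol.
Outlet amounts (n = n₀ + Σ ν·ξ):
  Q: 401 − 2(83.21) = 234.6
  U: 0 + 1(83.21) − 1(27.81) = 55.4
  R: 0 + 1(27.81) = 27.81
Total out = 317.8 mol; y_R = 27.81 / 317.8 = 0.0875.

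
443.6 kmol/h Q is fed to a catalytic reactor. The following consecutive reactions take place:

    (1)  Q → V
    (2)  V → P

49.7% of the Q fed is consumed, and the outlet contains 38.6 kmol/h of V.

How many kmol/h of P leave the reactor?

182 kmol/h

Conversion of Q: Q consumed = 1ξ₁ = 0.497 × 443.6 → ξ₁ = 220.5 kmol/h.
V balance: n_V = 0 + 1ξ₁ − 1ξ₂ = 38.6 → ξ₂ = (1·220.5 − 38.6)/1 = 181.9 kmol/h.
Outlet amounts (n = n₀ + Σ ν·ξ):
  Q: 443.6 − 1(220.5) = 223.1
  V: 0 + 1(220.5) − 1(181.9) = 38.6
  P: 0 + 1(181.9) = 181.9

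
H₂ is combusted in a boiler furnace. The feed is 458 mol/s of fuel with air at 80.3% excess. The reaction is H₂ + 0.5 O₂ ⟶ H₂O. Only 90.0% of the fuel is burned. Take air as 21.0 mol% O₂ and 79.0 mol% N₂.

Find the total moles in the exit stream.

2220 mol/s

Stoichiometric O₂ = 0.5 × 458 = 229 mol/s; O₂ fed = 229 × 1.803 = 412.9 mol/s.
N₂ fed = 412.9 × 79/21 = 1553 mol/s.
Fuel reacted = 0.9 × 458 → ξ = 412.2 mol/s.
Outlet (n = n₀ + ν ξ):
  H₂: 458 − 1(412.2) = 45.8
  O₂: 412.9 − 0.5(412.2) = 206.8
  N₂: 1553 (inert)
  H₂O: 0 + 1(412.2) = 412.2
Total out = 45.8 + 206.8 + 1553 + 412.2 = 2218 mol/s.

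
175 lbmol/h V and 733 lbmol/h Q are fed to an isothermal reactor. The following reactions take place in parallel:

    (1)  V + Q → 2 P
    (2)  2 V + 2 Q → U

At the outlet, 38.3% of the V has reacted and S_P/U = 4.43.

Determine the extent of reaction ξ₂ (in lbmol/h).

Conversion of V: V consumed = 0.383 × 175 = 67.03 lbmol/h = 1ξ₁ + 2ξ₂.
Selectivity: 2ξ₁ / (1ξ₂) = 4.43 → ξ₁ = 2.215 ξ₂.
Substitute: (1·2.215 + 2) ξ₂ = 67.03 → ξ₂ = 15.9 lbmol/h, ξ₁ = 35.22 lbmol/h.
Outlet amounts (n = n₀ + Σ ν·ξ):
  V: 175 − 1(35.22) − 2(15.9) = 108
  Q: 733 − 1(35.22) − 2(15.9) = 666
  P: 0 + 2(35.22) = 70.44
  U: 0 + 1(15.9) = 15.9

ξ₂ = 15.9 lbmol/h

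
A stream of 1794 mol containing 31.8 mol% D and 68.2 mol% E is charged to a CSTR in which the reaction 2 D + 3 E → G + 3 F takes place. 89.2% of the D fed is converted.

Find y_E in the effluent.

D reacted = 0.892 × 570.5 = 508.9 mol; ν_D = −2, so ξ = 508.9/2 = 254.4 mol.
Outlet amounts (n = n₀ + ν ξ):
  D: 570.5 − 2(254.4) = 61.61
  E: 1224 − 3(254.4) = 460.2
  G: 0 + 1(254.4) = 254.4
  F: 0 + 3(254.4) = 763.3
Total out = 1540 mol; y_E = 460.2 / 1540 = 0.2989.

0.299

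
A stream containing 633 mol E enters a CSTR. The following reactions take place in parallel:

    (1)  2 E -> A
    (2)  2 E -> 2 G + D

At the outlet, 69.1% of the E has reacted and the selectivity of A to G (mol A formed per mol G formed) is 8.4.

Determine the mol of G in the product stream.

24.6 mol

Conversion of E: E consumed = 0.691 × 633 = 437.4 mol = 2ξ₁ + 2ξ₂.
Selectivity: 1ξ₁ / (2ξ₂) = 8.4 → ξ₁ = 16.8 ξ₂.
Substitute: (2·16.8 + 2) ξ₂ = 437.4 → ξ₂ = 12.29 mol, ξ₁ = 206.4 mol.
Outlet amounts (n = n₀ + Σ ν·ξ):
  E: 633 − 2(206.4) − 2(12.29) = 195.6
  A: 0 + 1(206.4) = 206.4
  G: 0 + 2(12.29) = 24.57
  D: 0 + 1(12.29) = 12.29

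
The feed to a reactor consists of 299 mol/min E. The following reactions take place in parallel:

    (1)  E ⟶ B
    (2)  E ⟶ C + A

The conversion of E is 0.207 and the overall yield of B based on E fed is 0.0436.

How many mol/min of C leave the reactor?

Yield of B: 1ξ₁ / 299 = 0.0436 → ξ₁ = 13.04 mol/min.
Conversion of E: 1ξ₁ + 1ξ₂ = 0.207 × 299 = 61.89 → ξ₂ = 48.86 mol/min.
Outlet amounts (n = n₀ + Σ ν·ξ):
  E: 299 − 1(13.04) − 1(48.86) = 237.1
  B: 0 + 1(13.04) = 13.04
  C: 0 + 1(48.86) = 48.86
  A: 0 + 1(48.86) = 48.86

48.9 mol/min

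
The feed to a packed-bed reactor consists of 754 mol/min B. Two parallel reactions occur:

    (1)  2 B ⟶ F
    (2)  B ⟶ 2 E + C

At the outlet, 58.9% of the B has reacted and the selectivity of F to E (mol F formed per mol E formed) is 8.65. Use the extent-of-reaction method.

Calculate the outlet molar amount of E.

24.9 mol/min

Conversion of B: B consumed = 0.589 × 754 = 444.1 mol/min = 2ξ₁ + 1ξ₂.
Selectivity: 1ξ₁ / (2ξ₂) = 8.65 → ξ₁ = 17.3 ξ₂.
Substitute: (2·17.3 + 1) ξ₂ = 444.1 → ξ₂ = 12.47 mol/min, ξ₁ = 215.8 mol/min.
Outlet amounts (n = n₀ + Σ ν·ξ):
  B: 754 − 2(215.8) − 1(12.47) = 309.9
  F: 0 + 1(215.8) = 215.8
  E: 0 + 2(12.47) = 24.95
  C: 0 + 1(12.47) = 12.47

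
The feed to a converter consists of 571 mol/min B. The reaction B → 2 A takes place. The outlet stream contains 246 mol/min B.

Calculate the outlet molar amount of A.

650 mol/min

For B: n = n₀ − 1ξ → 246 = 571 − 1ξ, giving ξ = 325 mol/min.
Outlet amounts (n = n₀ + ν ξ):
  B: 571 − 1(325) = 246
  A: 0 + 2(325) = 650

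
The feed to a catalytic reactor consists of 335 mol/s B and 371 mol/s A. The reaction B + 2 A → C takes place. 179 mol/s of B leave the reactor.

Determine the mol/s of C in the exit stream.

For B: n = n₀ − 1ξ → 179 = 335 − 1ξ, giving ξ = 156 mol/s.
Outlet amounts (n = n₀ + ν ξ):
  B: 335 − 1(156) = 179
  A: 371 − 2(156) = 59
  C: 0 + 1(156) = 156

156 mol/s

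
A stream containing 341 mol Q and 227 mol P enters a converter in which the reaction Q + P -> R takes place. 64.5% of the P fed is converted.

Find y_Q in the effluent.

P reacted = 0.645 × 227 = 146.4 mol; ν_P = −1, so ξ = 146.4/1 = 146.4 mol.
Outlet amounts (n = n₀ + ν ξ):
  Q: 341 − 1(146.4) = 194.6
  P: 227 − 1(146.4) = 80.59
  R: 0 + 1(146.4) = 146.4
Total out = 421.6 mol; y_Q = 194.6 / 421.6 = 0.4616.

0.462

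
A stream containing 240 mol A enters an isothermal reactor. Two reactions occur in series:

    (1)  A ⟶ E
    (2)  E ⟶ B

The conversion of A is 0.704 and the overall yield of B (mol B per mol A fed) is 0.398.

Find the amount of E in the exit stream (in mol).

Conversion of A: A consumed = 1ξ₁ = 0.704 × 240 → ξ₁ = 169 mol.
Yield of B: 1ξ₂ / 240 = 0.398 → ξ₂ = 95.52 mol.
Outlet amounts (n = n₀ + Σ ν·ξ):
  A: 240 − 1(169) = 71.04
  E: 0 + 1(169) − 1(95.52) = 73.44
  B: 0 + 1(95.52) = 95.52

73.4 mol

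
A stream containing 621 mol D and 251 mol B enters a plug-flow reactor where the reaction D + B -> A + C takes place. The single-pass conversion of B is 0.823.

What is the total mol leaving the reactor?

B reacted = 0.823 × 251 = 206.6 mol; ν_B = −1, so ξ = 206.6/1 = 206.6 mol.
Outlet amounts (n = n₀ + ν ξ):
  D: 621 − 1(206.6) = 414.4
  B: 251 − 1(206.6) = 44.43
  A: 0 + 1(206.6) = 206.6
  C: 0 + 1(206.6) = 206.6
Total out = 414.4 + 44.43 + 206.6 + 206.6 = 872 mol.

872 mol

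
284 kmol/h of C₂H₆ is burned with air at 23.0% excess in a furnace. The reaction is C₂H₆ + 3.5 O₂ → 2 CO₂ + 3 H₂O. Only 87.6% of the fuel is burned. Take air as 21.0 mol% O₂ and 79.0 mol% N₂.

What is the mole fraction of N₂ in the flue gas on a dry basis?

Stoichiometric O₂ = 3.5 × 284 = 994 kmol/h; O₂ fed = 994 × 1.230 = 1223 kmol/h.
N₂ fed = 1223 × 79/21 = 4599 kmol/h.
Fuel reacted = 0.876 × 284 → ξ = 248.8 kmol/h.
Outlet (n = n₀ + ν ξ):
  C₂H₆: 284 − 1(248.8) = 35.22
  O₂: 1223 − 3.5(248.8) = 351.9
  N₂: 4599 (inert)
  CO₂: 0 + 2(248.8) = 497.6
  H₂O: 0 + 3(248.8) = 746.4
Dry total = 5484 kmol/h; y_N₂ (dry) = 4599 / 5484 = 0.8387.

0.839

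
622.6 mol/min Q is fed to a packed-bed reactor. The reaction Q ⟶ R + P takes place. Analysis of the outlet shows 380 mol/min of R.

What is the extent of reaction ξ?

For R: n = n₀ + 1ξ → 380 = 0 + 1ξ, giving ξ = 380 mol/min.
Outlet amounts (n = n₀ + ν ξ):
  Q: 622.6 − 1(380) = 242.6
  R: 0 + 1(380) = 380
  P: 0 + 1(380) = 380

ξ = 380 mol/min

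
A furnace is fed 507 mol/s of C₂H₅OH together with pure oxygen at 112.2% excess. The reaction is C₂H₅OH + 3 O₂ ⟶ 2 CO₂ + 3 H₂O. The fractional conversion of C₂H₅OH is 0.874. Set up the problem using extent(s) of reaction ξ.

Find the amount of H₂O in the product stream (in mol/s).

Stoichiometric O₂ = 3 × 507 = 1521 mol/s; O₂ fed = 1521 × 2.122 = 3228 mol/s.
Fuel reacted = 0.874 × 507 → ξ = 443.1 mol/s.
Outlet (n = n₀ + ν ξ):
  C₂H₅OH: 507 − 1(443.1) = 63.88
  O₂: 3228 − 3(443.1) = 1898
  CO₂: 0 + 2(443.1) = 886.2
  H₂O: 0 + 3(443.1) = 1329

1330 mol/s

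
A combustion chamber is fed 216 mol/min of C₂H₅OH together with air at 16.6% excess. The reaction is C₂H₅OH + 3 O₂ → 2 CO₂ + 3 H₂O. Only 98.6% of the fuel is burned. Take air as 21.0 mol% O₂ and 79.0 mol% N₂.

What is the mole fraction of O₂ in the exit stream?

0.029

Stoichiometric O₂ = 3 × 216 = 648 mol/min; O₂ fed = 648 × 1.166 = 755.6 mol/min.
N₂ fed = 755.6 × 79/21 = 2842 mol/min.
Fuel reacted = 0.986 × 216 → ξ = 213 mol/min.
Outlet (n = n₀ + ν ξ):
  C₂H₅OH: 216 − 1(213) = 3.024
  O₂: 755.6 − 3(213) = 116.6
  N₂: 2842 (inert)
  CO₂: 0 + 2(213) = 426
  H₂O: 0 + 3(213) = 638.9
Total out = 4027 mol/min; y_O₂ = 116.6 / 4027 = 0.02897.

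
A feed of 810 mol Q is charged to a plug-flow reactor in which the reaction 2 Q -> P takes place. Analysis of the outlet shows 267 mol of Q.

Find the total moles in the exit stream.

For Q: n = n₀ − 2ξ → 267 = 810 − 2ξ, giving ξ = 271.5 mol.
Outlet amounts (n = n₀ + ν ξ):
  Q: 810 − 2(271.5) = 267
  P: 0 + 1(271.5) = 271.5
Total out = 267 + 271.5 = 538.5 mol.

538 mol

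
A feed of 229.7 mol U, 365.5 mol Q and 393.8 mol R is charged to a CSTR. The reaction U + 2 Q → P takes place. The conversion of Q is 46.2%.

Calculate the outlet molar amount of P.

Q reacted = 0.462 × 365.5 = 168.9 mol; ν_Q = −2, so ξ = 168.9/2 = 84.43 mol.
Outlet amounts (n = n₀ + ν ξ):
  U: 229.7 − 1(84.43) = 145.3
  Q: 365.5 − 2(84.43) = 196.6
  P: 0 + 1(84.43) = 84.43
  R: 393.8 (inert)

84.4 mol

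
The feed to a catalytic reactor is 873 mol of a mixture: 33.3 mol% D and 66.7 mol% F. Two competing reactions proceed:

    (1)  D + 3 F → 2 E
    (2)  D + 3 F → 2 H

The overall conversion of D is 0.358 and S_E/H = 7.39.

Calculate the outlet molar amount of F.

Conversion of D: D consumed = 0.358 × 290.7 = 104.1 mol = 1ξ₁ + 1ξ₂.
Selectivity: 2ξ₁ / (2ξ₂) = 7.39 → ξ₁ = 7.39 ξ₂.
Substitute: (1·7.39 + 1) ξ₂ = 104.1 → ξ₂ = 12.4 mol, ξ₁ = 91.67 mol.
Outlet amounts (n = n₀ + Σ ν·ξ):
  D: 290.7 − 1(91.67) − 1(12.4) = 186.6
  F: 582.3 − 3(91.67) − 3(12.4) = 270.1
  E: 0 + 2(91.67) = 183.3
  H: 0 + 2(12.4) = 24.81

270 mol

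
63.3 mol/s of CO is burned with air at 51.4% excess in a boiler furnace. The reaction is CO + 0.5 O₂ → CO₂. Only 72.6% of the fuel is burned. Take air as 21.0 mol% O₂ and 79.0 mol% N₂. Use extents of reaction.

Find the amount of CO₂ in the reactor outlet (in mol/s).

46 mol/s

Stoichiometric O₂ = 0.5 × 63.3 = 31.65 mol/s; O₂ fed = 31.65 × 1.514 = 47.92 mol/s.
N₂ fed = 47.92 × 79/21 = 180.3 mol/s.
Fuel reacted = 0.726 × 63.3 → ξ = 45.96 mol/s.
Outlet (n = n₀ + ν ξ):
  CO: 63.3 − 1(45.96) = 17.34
  O₂: 47.92 − 0.5(45.96) = 24.94
  N₂: 180.3 (inert)
  CO₂: 0 + 1(45.96) = 45.96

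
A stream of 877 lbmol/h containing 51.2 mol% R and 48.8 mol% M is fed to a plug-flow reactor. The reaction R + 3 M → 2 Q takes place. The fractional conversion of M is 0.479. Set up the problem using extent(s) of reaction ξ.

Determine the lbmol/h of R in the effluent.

M reacted = 0.479 × 428 = 205 lbmol/h; ν_M = −3, so ξ = 205/3 = 68.33 lbmol/h.
Outlet amounts (n = n₀ + ν ξ):
  R: 449 − 1(68.33) = 380.7
  M: 428 − 3(68.33) = 223
  Q: 0 + 2(68.33) = 136.7

381 lbmol/h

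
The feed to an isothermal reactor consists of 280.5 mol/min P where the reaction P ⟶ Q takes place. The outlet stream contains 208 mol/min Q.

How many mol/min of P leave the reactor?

72.5 mol/min

For Q: n = n₀ + 1ξ → 208 = 0 + 1ξ, giving ξ = 208 mol/min.
Outlet amounts (n = n₀ + ν ξ):
  P: 280.5 − 1(208) = 72.5
  Q: 0 + 1(208) = 208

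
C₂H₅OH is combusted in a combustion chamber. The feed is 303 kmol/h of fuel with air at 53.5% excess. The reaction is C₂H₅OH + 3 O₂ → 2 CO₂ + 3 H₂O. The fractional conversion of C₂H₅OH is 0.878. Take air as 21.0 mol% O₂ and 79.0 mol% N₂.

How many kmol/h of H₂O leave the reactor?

798 kmol/h

Stoichiometric O₂ = 3 × 303 = 909 kmol/h; O₂ fed = 909 × 1.535 = 1395 kmol/h.
N₂ fed = 1395 × 79/21 = 5249 kmol/h.
Fuel reacted = 0.878 × 303 → ξ = 266 kmol/h.
Outlet (n = n₀ + ν ξ):
  C₂H₅OH: 303 − 1(266) = 36.97
  O₂: 1395 − 3(266) = 597.2
  N₂: 5249 (inert)
  CO₂: 0 + 2(266) = 532.1
  H₂O: 0 + 3(266) = 798.1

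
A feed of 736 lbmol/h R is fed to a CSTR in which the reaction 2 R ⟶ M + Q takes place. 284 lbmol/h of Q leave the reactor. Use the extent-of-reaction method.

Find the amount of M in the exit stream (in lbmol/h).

For Q: n = n₀ + 1ξ → 284 = 0 + 1ξ, giving ξ = 284 lbmol/h.
Outlet amounts (n = n₀ + ν ξ):
  R: 736 − 2(284) = 168
  M: 0 + 1(284) = 284
  Q: 0 + 1(284) = 284

284 lbmol/h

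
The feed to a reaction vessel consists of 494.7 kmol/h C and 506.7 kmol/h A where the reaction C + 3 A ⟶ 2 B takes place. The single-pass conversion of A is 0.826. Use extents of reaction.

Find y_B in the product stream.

A reacted = 0.826 × 506.7 = 418.5 kmol/h; ν_A = −3, so ξ = 418.5/3 = 139.5 kmol/h.
Outlet amounts (n = n₀ + ν ξ):
  C: 494.7 − 1(139.5) = 355.2
  A: 506.7 − 3(139.5) = 88.17
  B: 0 + 2(139.5) = 279
Total out = 722.4 kmol/h; y_B = 279 / 722.4 = 0.3863.

0.386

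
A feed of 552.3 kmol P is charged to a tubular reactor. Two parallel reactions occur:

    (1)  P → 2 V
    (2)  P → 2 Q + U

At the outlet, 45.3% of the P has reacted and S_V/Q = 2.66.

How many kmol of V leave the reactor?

Conversion of P: P consumed = 0.453 × 552.3 = 250.2 kmol = 1ξ₁ + 1ξ₂.
Selectivity: 2ξ₁ / (2ξ₂) = 2.66 → ξ₁ = 2.66 ξ₂.
Substitute: (1·2.66 + 1) ξ₂ = 250.2 → ξ₂ = 68.36 kmol, ξ₁ = 181.8 kmol.
Outlet amounts (n = n₀ + Σ ν·ξ):
  P: 552.3 − 1(181.8) − 1(68.36) = 302.1
  V: 0 + 2(181.8) = 363.7
  Q: 0 + 2(68.36) = 136.7
  U: 0 + 1(68.36) = 68.36

364 kmol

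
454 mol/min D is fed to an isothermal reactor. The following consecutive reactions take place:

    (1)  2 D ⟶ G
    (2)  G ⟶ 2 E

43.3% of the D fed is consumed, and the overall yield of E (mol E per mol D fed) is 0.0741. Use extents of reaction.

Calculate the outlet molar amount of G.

81.5 mol/min

Conversion of D: D consumed = 2ξ₁ = 0.433 × 454 → ξ₁ = 98.29 mol/min.
Yield of E: 2ξ₂ / 454 = 0.0741 → ξ₂ = 16.82 mol/min.
Outlet amounts (n = n₀ + Σ ν·ξ):
  D: 454 − 2(98.29) = 257.4
  G: 0 + 1(98.29) − 1(16.82) = 81.47
  E: 0 + 2(16.82) = 33.64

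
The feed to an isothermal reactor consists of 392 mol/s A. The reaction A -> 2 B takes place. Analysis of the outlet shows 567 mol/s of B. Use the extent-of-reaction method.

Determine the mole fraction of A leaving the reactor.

0.161

For B: n = n₀ + 2ξ → 567 = 0 + 2ξ, giving ξ = 283.5 mol/s.
Outlet amounts (n = n₀ + ν ξ):
  A: 392 − 1(283.5) = 108.5
  B: 0 + 2(283.5) = 567
Total out = 675.5 mol/s; y_A = 108.5 / 675.5 = 0.1606.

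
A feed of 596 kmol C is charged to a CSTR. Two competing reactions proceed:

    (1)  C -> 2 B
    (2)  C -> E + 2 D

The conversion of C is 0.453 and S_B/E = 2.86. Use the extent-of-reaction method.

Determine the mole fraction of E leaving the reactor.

0.114

Conversion of C: C consumed = 0.453 × 596 = 270 kmol = 1ξ₁ + 1ξ₂.
Selectivity: 2ξ₁ / (1ξ₂) = 2.86 → ξ₁ = 1.43 ξ₂.
Substitute: (1·1.43 + 1) ξ₂ = 270 → ξ₂ = 111.1 kmol, ξ₁ = 158.9 kmol.
Outlet amounts (n = n₀ + Σ ν·ξ):
  C: 596 − 1(158.9) − 1(111.1) = 326
  B: 0 + 2(158.9) = 317.8
  E: 0 + 1(111.1) = 111.1
  D: 0 + 2(111.1) = 222.2
Total out = 977.1 kmol; y_E = 111.1 / 977.1 = 0.1137.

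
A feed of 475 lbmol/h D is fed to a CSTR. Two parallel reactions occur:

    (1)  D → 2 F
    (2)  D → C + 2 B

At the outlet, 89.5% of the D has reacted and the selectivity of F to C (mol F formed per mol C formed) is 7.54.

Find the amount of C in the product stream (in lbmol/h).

89.1 lbmol/h

Conversion of D: D consumed = 0.895 × 475 = 425.1 lbmol/h = 1ξ₁ + 1ξ₂.
Selectivity: 2ξ₁ / (1ξ₂) = 7.54 → ξ₁ = 3.77 ξ₂.
Substitute: (1·3.77 + 1) ξ₂ = 425.1 → ξ₂ = 89.12 lbmol/h, ξ₁ = 336 lbmol/h.
Outlet amounts (n = n₀ + Σ ν·ξ):
  D: 475 − 1(336) − 1(89.12) = 49.88
  F: 0 + 2(336) = 672
  C: 0 + 1(89.12) = 89.12
  B: 0 + 2(89.12) = 178.2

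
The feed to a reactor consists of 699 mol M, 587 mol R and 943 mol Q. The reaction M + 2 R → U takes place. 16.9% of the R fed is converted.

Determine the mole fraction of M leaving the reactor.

0.305

R reacted = 0.169 × 587 = 99.2 mol; ν_R = −2, so ξ = 99.2/2 = 49.6 mol.
Outlet amounts (n = n₀ + ν ξ):
  M: 699 − 1(49.6) = 649.4
  R: 587 − 2(49.6) = 487.8
  U: 0 + 1(49.6) = 49.6
  Q: 943 (inert)
Total out = 2130 mol; y_M = 649.4 / 2130 = 0.3049.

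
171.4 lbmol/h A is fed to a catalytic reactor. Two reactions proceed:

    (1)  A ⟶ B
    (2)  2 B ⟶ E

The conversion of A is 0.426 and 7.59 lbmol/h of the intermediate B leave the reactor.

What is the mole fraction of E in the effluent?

Conversion of A: A consumed = 1ξ₁ = 0.426 × 171.4 → ξ₁ = 73.02 lbmol/h.
B balance: n_B = 0 + 1ξ₁ − 2ξ₂ = 7.59 → ξ₂ = (1·73.02 − 7.59)/2 = 32.71 lbmol/h.
Outlet amounts (n = n₀ + Σ ν·ξ):
  A: 171.4 − 1(73.02) = 98.38
  B: 0 + 1(73.02) − 2(32.71) = 7.59
  E: 0 + 1(32.71) = 32.71
Total out = 138.7 lbmol/h; y_E = 32.71 / 138.7 = 0.2359.

0.236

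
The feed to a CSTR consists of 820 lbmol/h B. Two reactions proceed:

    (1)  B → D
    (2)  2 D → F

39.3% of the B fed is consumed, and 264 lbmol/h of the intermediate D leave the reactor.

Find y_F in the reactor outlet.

Conversion of B: B consumed = 1ξ₁ = 0.393 × 820 → ξ₁ = 322.3 lbmol/h.
D balance: n_D = 0 + 1ξ₁ − 2ξ₂ = 264 → ξ₂ = (1·322.3 − 264)/2 = 29.13 lbmol/h.
Outlet amounts (n = n₀ + Σ ν·ξ):
  B: 820 − 1(322.3) = 497.7
  D: 0 + 1(322.3) − 2(29.13) = 264
  F: 0 + 1(29.13) = 29.13
Total out = 790.9 lbmol/h; y_F = 29.13 / 790.9 = 0.03683.

0.0368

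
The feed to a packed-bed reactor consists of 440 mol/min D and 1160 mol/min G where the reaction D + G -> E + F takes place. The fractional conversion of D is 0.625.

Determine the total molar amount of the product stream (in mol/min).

1600 mol/min

D reacted = 0.625 × 440 = 275 mol/min; ν_D = −1, so ξ = 275/1 = 275 mol/min.
Outlet amounts (n = n₀ + ν ξ):
  D: 440 − 1(275) = 165
  G: 1160 − 1(275) = 885
  E: 0 + 1(275) = 275
  F: 0 + 1(275) = 275
Total out = 165 + 885 + 275 + 275 = 1600 mol/min.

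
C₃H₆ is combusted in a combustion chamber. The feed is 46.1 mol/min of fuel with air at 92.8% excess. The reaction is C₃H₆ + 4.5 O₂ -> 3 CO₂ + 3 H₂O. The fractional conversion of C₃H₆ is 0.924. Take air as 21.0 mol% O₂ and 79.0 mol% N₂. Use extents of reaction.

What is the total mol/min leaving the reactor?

Stoichiometric O₂ = 4.5 × 46.1 = 207.5 mol/min; O₂ fed = 207.5 × 1.928 = 400 mol/min.
N₂ fed = 400 × 79/21 = 1505 mol/min.
Fuel reacted = 0.924 × 46.1 → ξ = 42.6 mol/min.
Outlet (n = n₀ + ν ξ):
  C₃H₆: 46.1 − 1(42.6) = 3.504
  O₂: 400 − 4.5(42.6) = 208.3
  N₂: 1505 (inert)
  CO₂: 0 + 3(42.6) = 127.8
  H₂O: 0 + 3(42.6) = 127.8
Total out = 3.504 + 208.3 + 1505 + 127.8 + 127.8 = 1972 mol/min.

1970 mol/min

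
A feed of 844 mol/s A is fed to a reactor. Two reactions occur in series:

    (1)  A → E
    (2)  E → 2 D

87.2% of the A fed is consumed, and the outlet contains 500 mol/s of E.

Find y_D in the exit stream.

0.437

Conversion of A: A consumed = 1ξ₁ = 0.872 × 844 → ξ₁ = 736 mol/s.
E balance: n_E = 0 + 1ξ₁ − 1ξ₂ = 500 → ξ₂ = (1·736 − 500)/1 = 236 mol/s.
Outlet amounts (n = n₀ + Σ ν·ξ):
  A: 844 − 1(736) = 108
  E: 0 + 1(736) − 1(236) = 500
  D: 0 + 2(236) = 471.9
Total out = 1080 mol/s; y_D = 471.9 / 1080 = 0.437.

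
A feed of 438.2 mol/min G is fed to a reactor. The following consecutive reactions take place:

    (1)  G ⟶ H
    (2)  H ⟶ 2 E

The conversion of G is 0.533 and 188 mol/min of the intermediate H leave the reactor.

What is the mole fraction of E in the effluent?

Conversion of G: G consumed = 1ξ₁ = 0.533 × 438.2 → ξ₁ = 233.6 mol/min.
H balance: n_H = 0 + 1ξ₁ − 1ξ₂ = 188 → ξ₂ = (1·233.6 − 188)/1 = 45.56 mol/min.
Outlet amounts (n = n₀ + Σ ν·ξ):
  G: 438.2 − 1(233.6) = 204.6
  H: 0 + 1(233.6) − 1(45.56) = 188
  E: 0 + 2(45.56) = 91.12
Total out = 483.8 mol/min; y_E = 91.12 / 483.8 = 0.1884.

0.188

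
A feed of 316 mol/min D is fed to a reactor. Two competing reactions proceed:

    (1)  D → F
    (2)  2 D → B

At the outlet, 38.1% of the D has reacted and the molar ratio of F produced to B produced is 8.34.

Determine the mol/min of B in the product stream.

11.6 mol/min

Conversion of D: D consumed = 0.381 × 316 = 120.4 mol/min = 1ξ₁ + 2ξ₂.
Selectivity: 1ξ₁ / (1ξ₂) = 8.34 → ξ₁ = 8.34 ξ₂.
Substitute: (1·8.34 + 2) ξ₂ = 120.4 → ξ₂ = 11.64 mol/min, ξ₁ = 97.11 mol/min.
Outlet amounts (n = n₀ + Σ ν·ξ):
  D: 316 − 1(97.11) − 2(11.64) = 195.6
  F: 0 + 1(97.11) = 97.11
  B: 0 + 1(11.64) = 11.64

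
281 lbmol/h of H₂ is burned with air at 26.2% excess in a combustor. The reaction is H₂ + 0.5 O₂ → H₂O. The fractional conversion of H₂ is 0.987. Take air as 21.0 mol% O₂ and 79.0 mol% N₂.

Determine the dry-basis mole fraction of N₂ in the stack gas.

Stoichiometric O₂ = 0.5 × 281 = 140.5 lbmol/h; O₂ fed = 140.5 × 1.262 = 177.3 lbmol/h.
N₂ fed = 177.3 × 79/21 = 667 lbmol/h.
Fuel reacted = 0.987 × 281 → ξ = 277.3 lbmol/h.
Outlet (n = n₀ + ν ξ):
  H₂: 281 − 1(277.3) = 3.653
  O₂: 177.3 − 0.5(277.3) = 38.64
  N₂: 667 (inert)
  H₂O: 0 + 1(277.3) = 277.3
Dry total = 709.3 lbmol/h; y_N₂ (dry) = 667 / 709.3 = 0.9404.

0.94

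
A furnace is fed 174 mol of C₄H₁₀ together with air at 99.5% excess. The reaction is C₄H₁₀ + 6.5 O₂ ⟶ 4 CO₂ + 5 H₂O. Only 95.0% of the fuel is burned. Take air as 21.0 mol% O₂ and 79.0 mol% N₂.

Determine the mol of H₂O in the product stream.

Stoichiometric O₂ = 6.5 × 174 = 1131 mol; O₂ fed = 1131 × 1.995 = 2256 mol.
N₂ fed = 2256 × 79/21 = 8488 mol.
Fuel reacted = 0.95 × 174 → ξ = 165.3 mol.
Outlet (n = n₀ + ν ξ):
  C₄H₁₀: 174 − 1(165.3) = 8.7
  O₂: 2256 − 6.5(165.3) = 1182
  N₂: 8488 (inert)
  CO₂: 0 + 4(165.3) = 661.2
  H₂O: 0 + 5(165.3) = 826.5

826 mol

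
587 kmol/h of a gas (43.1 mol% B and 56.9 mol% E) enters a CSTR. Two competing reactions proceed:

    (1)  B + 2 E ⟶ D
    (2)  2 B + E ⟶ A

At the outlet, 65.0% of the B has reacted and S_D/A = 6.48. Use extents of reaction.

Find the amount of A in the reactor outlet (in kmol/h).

Conversion of B: B consumed = 0.65 × 253 = 164.4 kmol/h = 1ξ₁ + 2ξ₂.
Selectivity: 1ξ₁ / (1ξ₂) = 6.48 → ξ₁ = 6.48 ξ₂.
Substitute: (1·6.48 + 2) ξ₂ = 164.4 → ξ₂ = 19.39 kmol/h, ξ₁ = 125.7 kmol/h.
Outlet amounts (n = n₀ + Σ ν·ξ):
  B: 253 − 1(125.7) − 2(19.39) = 88.55
  E: 334 − 2(125.7) − 1(19.39) = 63.28
  D: 0 + 1(125.7) = 125.7
  A: 0 + 1(19.39) = 19.39

19.4 kmol/h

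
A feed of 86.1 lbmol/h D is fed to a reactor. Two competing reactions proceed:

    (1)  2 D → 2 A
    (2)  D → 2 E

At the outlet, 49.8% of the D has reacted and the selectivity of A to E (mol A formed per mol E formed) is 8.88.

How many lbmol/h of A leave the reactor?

40.6 lbmol/h

Conversion of D: D consumed = 0.498 × 86.1 = 42.88 lbmol/h = 2ξ₁ + 1ξ₂.
Selectivity: 2ξ₁ / (2ξ₂) = 8.88 → ξ₁ = 8.88 ξ₂.
Substitute: (2·8.88 + 1) ξ₂ = 42.88 → ξ₂ = 2.286 lbmol/h, ξ₁ = 20.3 lbmol/h.
Outlet amounts (n = n₀ + Σ ν·ξ):
  D: 86.1 − 2(20.3) − 1(2.286) = 43.22
  A: 0 + 2(20.3) = 40.59
  E: 0 + 2(2.286) = 4.571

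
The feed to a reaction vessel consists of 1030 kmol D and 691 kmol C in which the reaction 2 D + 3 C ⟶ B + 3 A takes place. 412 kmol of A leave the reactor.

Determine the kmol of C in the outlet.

For A: n = n₀ + 3ξ → 412 = 0 + 3ξ, giving ξ = 137.3 kmol.
Outlet amounts (n = n₀ + ν ξ):
  D: 1030 − 2(137.3) = 755.3
  C: 691 − 3(137.3) = 279
  B: 0 + 1(137.3) = 137.3
  A: 0 + 3(137.3) = 412

279 kmol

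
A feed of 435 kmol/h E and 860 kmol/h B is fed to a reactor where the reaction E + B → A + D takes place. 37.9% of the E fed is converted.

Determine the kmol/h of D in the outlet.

165 kmol/h

E reacted = 0.379 × 435 = 164.9 kmol/h; ν_E = −1, so ξ = 164.9/1 = 164.9 kmol/h.
Outlet amounts (n = n₀ + ν ξ):
  E: 435 − 1(164.9) = 270.1
  B: 860 − 1(164.9) = 695.1
  A: 0 + 1(164.9) = 164.9
  D: 0 + 1(164.9) = 164.9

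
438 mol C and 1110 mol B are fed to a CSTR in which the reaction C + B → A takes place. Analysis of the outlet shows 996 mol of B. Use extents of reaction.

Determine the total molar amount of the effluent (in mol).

1430 mol

For B: n = n₀ − 1ξ → 996 = 1110 − 1ξ, giving ξ = 114 mol.
Outlet amounts (n = n₀ + ν ξ):
  C: 438 − 1(114) = 324
  B: 1110 − 1(114) = 996
  A: 0 + 1(114) = 114
Total out = 324 + 996 + 114 = 1434 mol.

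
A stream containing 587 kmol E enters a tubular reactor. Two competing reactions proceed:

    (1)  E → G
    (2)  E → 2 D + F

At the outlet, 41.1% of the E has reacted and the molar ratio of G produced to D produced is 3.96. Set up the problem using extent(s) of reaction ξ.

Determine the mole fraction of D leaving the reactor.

Conversion of E: E consumed = 0.411 × 587 = 241.3 kmol = 1ξ₁ + 1ξ₂.
Selectivity: 1ξ₁ / (2ξ₂) = 3.96 → ξ₁ = 7.92 ξ₂.
Substitute: (1·7.92 + 1) ξ₂ = 241.3 → ξ₂ = 27.05 kmol, ξ₁ = 214.2 kmol.
Outlet amounts (n = n₀ + Σ ν·ξ):
  E: 587 − 1(214.2) − 1(27.05) = 345.7
  G: 0 + 1(214.2) = 214.2
  D: 0 + 2(27.05) = 54.09
  F: 0 + 1(27.05) = 27.05
Total out = 641.1 kmol; y_D = 54.09 / 641.1 = 0.08438.

0.0844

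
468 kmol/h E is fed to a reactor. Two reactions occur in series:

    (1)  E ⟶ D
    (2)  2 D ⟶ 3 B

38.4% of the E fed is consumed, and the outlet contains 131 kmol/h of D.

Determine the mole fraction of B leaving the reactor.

Conversion of E: E consumed = 1ξ₁ = 0.384 × 468 → ξ₁ = 179.7 kmol/h.
D balance: n_D = 0 + 1ξ₁ − 2ξ₂ = 131 → ξ₂ = (1·179.7 − 131)/2 = 24.36 kmol/h.
Outlet amounts (n = n₀ + Σ ν·ξ):
  E: 468 − 1(179.7) = 288.3
  D: 0 + 1(179.7) − 2(24.36) = 131
  B: 0 + 3(24.36) = 73.07
Total out = 492.4 kmol/h; y_B = 73.07 / 492.4 = 0.1484.

0.148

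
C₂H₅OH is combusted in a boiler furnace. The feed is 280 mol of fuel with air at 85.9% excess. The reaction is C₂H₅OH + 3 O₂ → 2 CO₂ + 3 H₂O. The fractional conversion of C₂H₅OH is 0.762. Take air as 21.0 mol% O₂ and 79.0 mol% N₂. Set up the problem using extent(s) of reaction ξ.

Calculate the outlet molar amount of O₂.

921 mol

Stoichiometric O₂ = 3 × 280 = 840 mol; O₂ fed = 840 × 1.859 = 1562 mol.
N₂ fed = 1562 × 79/21 = 5874 mol.
Fuel reacted = 0.762 × 280 → ξ = 213.4 mol.
Outlet (n = n₀ + ν ξ):
  C₂H₅OH: 280 − 1(213.4) = 66.64
  O₂: 1562 − 3(213.4) = 921.5
  N₂: 5874 (inert)
  CO₂: 0 + 2(213.4) = 426.7
  H₂O: 0 + 3(213.4) = 640.1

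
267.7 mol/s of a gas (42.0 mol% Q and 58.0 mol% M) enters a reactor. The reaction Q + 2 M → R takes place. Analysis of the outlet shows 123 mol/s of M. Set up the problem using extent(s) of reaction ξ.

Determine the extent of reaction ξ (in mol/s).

For M: n = n₀ − 2ξ → 123 = 155.3 − 2ξ, giving ξ = 16.13 mol/s.
Outlet amounts (n = n₀ + ν ξ):
  Q: 112.4 − 1(16.13) = 96.3
  M: 155.3 − 2(16.13) = 123
  R: 0 + 1(16.13) = 16.13

ξ = 16.1 mol/s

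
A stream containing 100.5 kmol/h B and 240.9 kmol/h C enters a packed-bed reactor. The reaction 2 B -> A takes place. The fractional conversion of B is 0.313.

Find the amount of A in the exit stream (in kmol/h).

15.7 kmol/h

B reacted = 0.313 × 100.5 = 31.46 kmol/h; ν_B = −2, so ξ = 31.46/2 = 15.73 kmol/h.
Outlet amounts (n = n₀ + ν ξ):
  B: 100.5 − 2(15.73) = 69.04
  A: 0 + 1(15.73) = 15.73
  C: 240.9 (inert)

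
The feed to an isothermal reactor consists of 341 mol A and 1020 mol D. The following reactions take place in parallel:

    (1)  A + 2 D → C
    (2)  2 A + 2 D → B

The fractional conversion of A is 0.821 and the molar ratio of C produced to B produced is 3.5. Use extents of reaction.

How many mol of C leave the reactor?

178 mol

Conversion of A: A consumed = 0.821 × 341 = 280 mol = 1ξ₁ + 2ξ₂.
Selectivity: 1ξ₁ / (1ξ₂) = 3.5 → ξ₁ = 3.5 ξ₂.
Substitute: (1·3.5 + 2) ξ₂ = 280 → ξ₂ = 50.9 mol, ξ₁ = 178.2 mol.
Outlet amounts (n = n₀ + Σ ν·ξ):
  A: 341 − 1(178.2) − 2(50.9) = 61.04
  D: 1020 − 2(178.2) − 2(50.9) = 561.9
  C: 0 + 1(178.2) = 178.2
  B: 0 + 1(50.9) = 50.9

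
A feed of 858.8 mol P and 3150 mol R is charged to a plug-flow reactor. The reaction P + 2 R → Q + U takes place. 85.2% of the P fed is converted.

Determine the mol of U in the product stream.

732 mol

P reacted = 0.852 × 858.8 = 731.7 mol; ν_P = −1, so ξ = 731.7/1 = 731.7 mol.
Outlet amounts (n = n₀ + ν ξ):
  P: 858.8 − 1(731.7) = 127.1
  R: 3150 − 2(731.7) = 1687
  Q: 0 + 1(731.7) = 731.7
  U: 0 + 1(731.7) = 731.7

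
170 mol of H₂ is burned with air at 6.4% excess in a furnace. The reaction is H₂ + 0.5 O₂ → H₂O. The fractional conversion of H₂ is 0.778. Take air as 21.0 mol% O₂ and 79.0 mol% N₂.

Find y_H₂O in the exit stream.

0.247

Stoichiometric O₂ = 0.5 × 170 = 85 mol; O₂ fed = 85 × 1.064 = 90.44 mol.
N₂ fed = 90.44 × 79/21 = 340.2 mol.
Fuel reacted = 0.778 × 170 → ξ = 132.3 mol.
Outlet (n = n₀ + ν ξ):
  H₂: 170 − 1(132.3) = 37.74
  O₂: 90.44 − 0.5(132.3) = 24.31
  N₂: 340.2 (inert)
  H₂O: 0 + 1(132.3) = 132.3
Total out = 534.5 mol; y_H₂O = 132.3 / 534.5 = 0.2474.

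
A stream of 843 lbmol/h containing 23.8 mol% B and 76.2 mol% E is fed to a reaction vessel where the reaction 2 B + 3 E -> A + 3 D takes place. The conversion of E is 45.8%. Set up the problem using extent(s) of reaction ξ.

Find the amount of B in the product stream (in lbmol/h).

4.5 lbmol/h

E reacted = 0.458 × 642.4 = 294.2 lbmol/h; ν_E = −3, so ξ = 294.2/3 = 98.07 lbmol/h.
Outlet amounts (n = n₀ + ν ξ):
  B: 200.6 − 2(98.07) = 4.498
  E: 642.4 − 3(98.07) = 348.2
  A: 0 + 1(98.07) = 98.07
  D: 0 + 3(98.07) = 294.2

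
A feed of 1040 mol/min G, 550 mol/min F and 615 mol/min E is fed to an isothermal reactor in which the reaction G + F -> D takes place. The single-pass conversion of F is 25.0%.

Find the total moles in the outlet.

2070 mol/min

F reacted = 0.25 × 550 = 137.5 mol/min; ν_F = −1, so ξ = 137.5/1 = 137.5 mol/min.
Outlet amounts (n = n₀ + ν ξ):
  G: 1040 − 1(137.5) = 902.5
  F: 550 − 1(137.5) = 412.5
  D: 0 + 1(137.5) = 137.5
  E: 615 (inert)
Total out = 902.5 + 412.5 + 137.5 + 615 = 2068 mol/min.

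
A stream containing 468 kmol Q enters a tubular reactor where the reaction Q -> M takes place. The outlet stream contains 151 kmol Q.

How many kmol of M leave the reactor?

317 kmol

For Q: n = n₀ − 1ξ → 151 = 468 − 1ξ, giving ξ = 317 kmol.
Outlet amounts (n = n₀ + ν ξ):
  Q: 468 − 1(317) = 151
  M: 0 + 1(317) = 317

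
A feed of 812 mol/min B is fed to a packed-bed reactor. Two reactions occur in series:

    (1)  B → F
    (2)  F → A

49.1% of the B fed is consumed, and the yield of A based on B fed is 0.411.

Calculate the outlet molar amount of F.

65 mol/min

Conversion of B: B consumed = 1ξ₁ = 0.491 × 812 → ξ₁ = 398.7 mol/min.
Yield of A: 1ξ₂ / 812 = 0.411 → ξ₂ = 333.7 mol/min.
Outlet amounts (n = n₀ + Σ ν·ξ):
  B: 812 − 1(398.7) = 413.3
  F: 0 + 1(398.7) − 1(333.7) = 64.96
  A: 0 + 1(333.7) = 333.7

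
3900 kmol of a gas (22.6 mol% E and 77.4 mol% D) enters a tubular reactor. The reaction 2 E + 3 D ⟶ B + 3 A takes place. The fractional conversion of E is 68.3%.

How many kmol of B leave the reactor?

E reacted = 0.683 × 881.4 = 602 kmol; ν_E = −2, so ξ = 602/2 = 301 kmol.
Outlet amounts (n = n₀ + ν ξ):
  E: 881.4 − 2(301) = 279.4
  D: 3019 − 3(301) = 2116
  B: 0 + 1(301) = 301
  A: 0 + 3(301) = 903

301 kmol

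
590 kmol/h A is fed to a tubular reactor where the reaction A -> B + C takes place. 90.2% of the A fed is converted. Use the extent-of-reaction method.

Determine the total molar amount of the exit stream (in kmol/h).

A reacted = 0.902 × 590 = 532.2 kmol/h; ν_A = −1, so ξ = 532.2/1 = 532.2 kmol/h.
Outlet amounts (n = n₀ + ν ξ):
  A: 590 − 1(532.2) = 57.82
  B: 0 + 1(532.2) = 532.2
  C: 0 + 1(532.2) = 532.2
Total out = 57.82 + 532.2 + 532.2 = 1122 kmol/h.

1120 kmol/h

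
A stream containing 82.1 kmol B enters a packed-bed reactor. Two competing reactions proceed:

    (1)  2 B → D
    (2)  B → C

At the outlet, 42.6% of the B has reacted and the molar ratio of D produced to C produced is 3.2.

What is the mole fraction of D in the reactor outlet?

Conversion of B: B consumed = 0.426 × 82.1 = 34.97 kmol = 2ξ₁ + 1ξ₂.
Selectivity: 1ξ₁ / (1ξ₂) = 3.2 → ξ₁ = 3.2 ξ₂.
Substitute: (2·3.2 + 1) ξ₂ = 34.97 → ξ₂ = 4.726 kmol, ξ₁ = 15.12 kmol.
Outlet amounts (n = n₀ + Σ ν·ξ):
  B: 82.1 − 2(15.12) − 1(4.726) = 47.13
  D: 0 + 1(15.12) = 15.12
  C: 0 + 1(4.726) = 4.726
Total out = 66.98 kmol; y_D = 15.12 / 66.98 = 0.2258.

0.226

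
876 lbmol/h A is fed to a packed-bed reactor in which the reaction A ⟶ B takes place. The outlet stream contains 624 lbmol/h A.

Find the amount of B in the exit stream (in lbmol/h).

252 lbmol/h

For A: n = n₀ − 1ξ → 624 = 876 − 1ξ, giving ξ = 252 lbmol/h.
Outlet amounts (n = n₀ + ν ξ):
  A: 876 − 1(252) = 624
  B: 0 + 1(252) = 252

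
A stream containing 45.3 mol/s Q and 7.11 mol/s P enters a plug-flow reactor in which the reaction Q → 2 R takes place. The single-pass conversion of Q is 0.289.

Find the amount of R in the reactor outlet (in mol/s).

26.2 mol/s

Q reacted = 0.289 × 45.3 = 13.09 mol/s; ν_Q = −1, so ξ = 13.09/1 = 13.09 mol/s.
Outlet amounts (n = n₀ + ν ξ):
  Q: 45.3 − 1(13.09) = 32.21
  R: 0 + 2(13.09) = 26.18
  P: 7.11 (inert)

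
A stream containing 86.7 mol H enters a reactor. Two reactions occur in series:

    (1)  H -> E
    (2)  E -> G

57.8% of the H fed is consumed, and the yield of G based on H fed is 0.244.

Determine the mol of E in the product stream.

Conversion of H: H consumed = 1ξ₁ = 0.578 × 86.7 → ξ₁ = 50.11 mol.
Yield of G: 1ξ₂ / 86.7 = 0.244 → ξ₂ = 21.15 mol.
Outlet amounts (n = n₀ + Σ ν·ξ):
  H: 86.7 − 1(50.11) = 36.59
  E: 0 + 1(50.11) − 1(21.15) = 28.96
  G: 0 + 1(21.15) = 21.15

29 mol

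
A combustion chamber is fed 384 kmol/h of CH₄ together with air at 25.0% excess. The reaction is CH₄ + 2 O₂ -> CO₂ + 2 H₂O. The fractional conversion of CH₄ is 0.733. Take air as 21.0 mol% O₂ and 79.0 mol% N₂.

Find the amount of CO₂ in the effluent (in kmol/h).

281 kmol/h

Stoichiometric O₂ = 2 × 384 = 768 kmol/h; O₂ fed = 768 × 1.250 = 960 kmol/h.
N₂ fed = 960 × 79/21 = 3611 kmol/h.
Fuel reacted = 0.733 × 384 → ξ = 281.5 kmol/h.
Outlet (n = n₀ + ν ξ):
  CH₄: 384 − 1(281.5) = 102.5
  O₂: 960 − 2(281.5) = 397.1
  N₂: 3611 (inert)
  CO₂: 0 + 1(281.5) = 281.5
  H₂O: 0 + 2(281.5) = 562.9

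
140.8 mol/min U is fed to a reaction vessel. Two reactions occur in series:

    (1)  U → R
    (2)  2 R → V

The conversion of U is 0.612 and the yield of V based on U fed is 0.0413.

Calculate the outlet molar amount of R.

Conversion of U: U consumed = 1ξ₁ = 0.612 × 140.8 → ξ₁ = 86.17 mol/min.
Yield of V: 1ξ₂ / 140.8 = 0.0413 → ξ₂ = 5.815 mol/min.
Outlet amounts (n = n₀ + Σ ν·ξ):
  U: 140.8 − 1(86.17) = 54.63
  R: 0 + 1(86.17) − 2(5.815) = 74.54
  V: 0 + 1(5.815) = 5.815

74.5 mol/min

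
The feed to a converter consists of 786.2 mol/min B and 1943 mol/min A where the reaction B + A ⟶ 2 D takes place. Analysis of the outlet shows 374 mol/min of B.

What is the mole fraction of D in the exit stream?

0.302

For B: n = n₀ − 1ξ → 374 = 786.2 − 1ξ, giving ξ = 412.2 mol/min.
Outlet amounts (n = n₀ + ν ξ):
  B: 786.2 − 1(412.2) = 374
  A: 1943 − 1(412.2) = 1531
  D: 0 + 2(412.2) = 824.4
Total out = 2729 mol/min; y_D = 824.4 / 2729 = 0.3021.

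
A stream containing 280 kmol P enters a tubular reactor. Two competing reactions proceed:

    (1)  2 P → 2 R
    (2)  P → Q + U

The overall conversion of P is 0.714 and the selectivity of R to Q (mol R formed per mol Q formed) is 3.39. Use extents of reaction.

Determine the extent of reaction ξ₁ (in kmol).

ξ₁ = 77.2 kmol

Conversion of P: P consumed = 0.714 × 280 = 199.9 kmol = 2ξ₁ + 1ξ₂.
Selectivity: 2ξ₁ / (1ξ₂) = 3.39 → ξ₁ = 1.695 ξ₂.
Substitute: (2·1.695 + 1) ξ₂ = 199.9 → ξ₂ = 45.54 kmol, ξ₁ = 77.19 kmol.
Outlet amounts (n = n₀ + Σ ν·ξ):
  P: 280 − 2(77.19) − 1(45.54) = 80.08
  R: 0 + 2(77.19) = 154.4
  Q: 0 + 1(45.54) = 45.54
  U: 0 + 1(45.54) = 45.54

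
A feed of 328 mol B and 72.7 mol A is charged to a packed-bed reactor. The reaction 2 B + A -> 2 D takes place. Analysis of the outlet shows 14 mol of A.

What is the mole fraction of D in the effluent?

For A: n = n₀ − 1ξ → 14 = 72.7 − 1ξ, giving ξ = 58.7 mol.
Outlet amounts (n = n₀ + ν ξ):
  B: 328 − 2(58.7) = 210.6
  A: 72.7 − 1(58.7) = 14
  D: 0 + 2(58.7) = 117.4
Total out = 342 mol; y_D = 117.4 / 342 = 0.3433.

0.343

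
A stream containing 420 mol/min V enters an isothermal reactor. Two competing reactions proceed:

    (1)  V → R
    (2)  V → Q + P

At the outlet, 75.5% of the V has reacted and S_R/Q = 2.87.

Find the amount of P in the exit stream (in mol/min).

81.9 mol/min

Conversion of V: V consumed = 0.755 × 420 = 317.1 mol/min = 1ξ₁ + 1ξ₂.
Selectivity: 1ξ₁ / (1ξ₂) = 2.87 → ξ₁ = 2.87 ξ₂.
Substitute: (1·2.87 + 1) ξ₂ = 317.1 → ξ₂ = 81.94 mol/min, ξ₁ = 235.2 mol/min.
Outlet amounts (n = n₀ + Σ ν·ξ):
  V: 420 − 1(235.2) − 1(81.94) = 102.9
  R: 0 + 1(235.2) = 235.2
  Q: 0 + 1(81.94) = 81.94
  P: 0 + 1(81.94) = 81.94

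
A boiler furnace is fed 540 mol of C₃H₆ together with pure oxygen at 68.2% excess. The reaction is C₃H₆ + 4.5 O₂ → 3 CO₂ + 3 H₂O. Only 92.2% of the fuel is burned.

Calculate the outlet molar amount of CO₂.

Stoichiometric O₂ = 4.5 × 540 = 2430 mol; O₂ fed = 2430 × 1.682 = 4087 mol.
Fuel reacted = 0.922 × 540 → ξ = 497.9 mol.
Outlet (n = n₀ + ν ξ):
  C₃H₆: 540 − 1(497.9) = 42.12
  O₂: 4087 − 4.5(497.9) = 1847
  CO₂: 0 + 3(497.9) = 1494
  H₂O: 0 + 3(497.9) = 1494

1490 mol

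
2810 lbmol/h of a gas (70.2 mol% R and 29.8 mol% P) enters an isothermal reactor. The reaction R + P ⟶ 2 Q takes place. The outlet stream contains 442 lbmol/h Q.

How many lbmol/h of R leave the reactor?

For Q: n = n₀ + 2ξ → 442 = 0 + 2ξ, giving ξ = 221 lbmol/h.
Outlet amounts (n = n₀ + ν ξ):
  R: 1973 − 1(221) = 1752
  P: 837.4 − 1(221) = 616.4
  Q: 0 + 2(221) = 442

1750 lbmol/h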